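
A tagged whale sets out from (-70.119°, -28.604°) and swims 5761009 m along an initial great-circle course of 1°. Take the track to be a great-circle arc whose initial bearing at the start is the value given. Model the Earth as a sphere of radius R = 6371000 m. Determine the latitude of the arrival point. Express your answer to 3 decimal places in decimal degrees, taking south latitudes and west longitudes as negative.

Angular distance δ = d/R = 5761009 / 6371000 = 0.904255 rad.
With φ₁ = -70.119° = -1.223807 rad and θ = 1° = 0.017453 rad:
Destination latitude: φ₂ = arcsin( sin φ₁ cos δ + cos φ₁ sin δ cos θ ) = arcsin(-0.314182) = -18.311°.
For the longitude increment, Δλ = atan2( sin θ sin δ cos φ₁, cos δ − sin φ₁ sin φ₂ ) = atan2(0.004665, 0.322814) = 0.828°.
λ₂ = λ₁ + Δλ = -27.776°.

latitude -18.311°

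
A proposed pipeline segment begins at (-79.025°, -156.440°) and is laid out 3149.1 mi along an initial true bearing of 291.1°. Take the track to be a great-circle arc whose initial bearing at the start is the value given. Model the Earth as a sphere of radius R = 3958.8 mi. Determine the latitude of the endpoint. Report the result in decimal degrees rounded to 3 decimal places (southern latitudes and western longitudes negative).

δ = 3149.1/3958.8 = 0.795468 rad (45.5770°).
Converting: φ₁ = -1.379246 rad, θ = 5.080653 rad.
sin φ₂ = sin φ₁ cos δ + cos φ₁ sin δ cos θ = (-0.981710)(0.699950) + (0.190381)(0.714191)(0.359997) = -0.638200
φ₂ = asin(-0.638200) = -0.692158 rad = -39.658°.
Then Δλ = atan2(-0.126852, 0.073422) = -1.046108 rad, from sin θ sin δ cos φ₁ over cos δ − sin φ₁ sin φ₂.
λ₂ = -156.440° + -59.938° = -216.378°, normalized to (−180°, 180°] → 143.622°.

latitude -39.658°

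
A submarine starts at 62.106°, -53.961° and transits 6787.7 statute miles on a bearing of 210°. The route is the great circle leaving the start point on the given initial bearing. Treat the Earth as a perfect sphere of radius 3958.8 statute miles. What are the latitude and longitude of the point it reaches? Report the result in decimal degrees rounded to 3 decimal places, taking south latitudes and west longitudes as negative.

latitude -31.845°, longitude -89.589°

Angular distance δ = d/R = 6787.7 / 3958.8 = 1.714585 rad.
Start latitude φ₁ = 1.083954 rad; initial bearing θ = 3.665191 rad.
Applying the spherical law of cosines for sides, sin φ₂ = sin φ₁ cos δ + cos φ₁ sin δ cos θ = -0.527623, so φ₂ = -31.845°.
Then Δλ = atan2(-0.231505, 0.323027) = -0.621828 rad, from sin θ sin δ cos φ₁ over cos δ − sin φ₁ sin φ₂.
λ₂ = -53.961° + -35.628° = -89.589°.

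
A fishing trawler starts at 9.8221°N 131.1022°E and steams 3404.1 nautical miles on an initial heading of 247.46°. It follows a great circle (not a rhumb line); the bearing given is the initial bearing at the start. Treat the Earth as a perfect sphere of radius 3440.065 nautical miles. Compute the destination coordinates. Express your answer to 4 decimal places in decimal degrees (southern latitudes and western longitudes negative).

δ = 3404.1/3440.065 = 0.989545 rad (56.6968°).
Converting: φ₁ = 0.171428 rad, θ = 4.318992 rad.
Destination latitude: φ₂ = arcsin( sin φ₁ cos δ + cos φ₁ sin δ cos θ ) = arcsin(-0.222015) = -12.8274°.
Then Δλ = atan2(-0.760618, 0.586943) = -0.913572 rad, from sin θ sin δ cos φ₁ over cos δ − sin φ₁ sin φ₂.
Hence λ₂ = 131.1022° + -52.3438° = 78.7584°.

latitude -12.8274°, longitude 78.7584°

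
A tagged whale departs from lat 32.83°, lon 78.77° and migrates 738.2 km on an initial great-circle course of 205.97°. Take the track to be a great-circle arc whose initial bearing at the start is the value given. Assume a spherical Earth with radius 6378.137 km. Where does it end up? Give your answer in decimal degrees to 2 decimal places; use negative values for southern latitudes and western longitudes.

latitude 26.83°, longitude 75.52°

Angular distance δ = d/R = 738.2 / 6378.137 = 0.115739 rad.
Start latitude φ₁ = 0.572992 rad; initial bearing θ = 3.594855 rad.
Destination latitude: φ₂ = arcsin( sin φ₁ cos δ + cos φ₁ sin δ cos θ ) = arcsin(0.451283) = 26.83°.
Δλ = atan2( sin θ sin δ cos φ₁ , cos δ − sin φ₁ sin φ₂ ) = atan2(-0.042492, 0.748647) = -0.056698 rad = -3.25°.
Hence λ₂ = 78.77° + -3.25° = 75.52°.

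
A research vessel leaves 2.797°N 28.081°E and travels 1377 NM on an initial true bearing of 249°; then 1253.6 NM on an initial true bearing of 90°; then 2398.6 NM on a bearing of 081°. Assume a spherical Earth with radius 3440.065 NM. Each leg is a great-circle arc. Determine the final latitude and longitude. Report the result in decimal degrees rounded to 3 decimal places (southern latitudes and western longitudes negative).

latitude 1.853°, longitude 66.998°

Apply the spherical direct solution leg by leg, carrying full precision between legs.
Leg 1: from (2.797°, 28.081°), δ = 1377/3440.065 = 0.400283 rad, θ = 249° → φ = -5.425°, λ = 6.647°.
Leg 2: from (-5.425°, 6.647°), δ = 1253.6/3440.065 = 0.364412 rad, θ = 90° → φ = -5.068°, λ = 27.612°.
Leg 3: from (-5.068°, 27.612°), δ = 2398.6/3440.065 = 0.697254 rad, θ = 81° → φ = 1.853°, λ = 66.998°.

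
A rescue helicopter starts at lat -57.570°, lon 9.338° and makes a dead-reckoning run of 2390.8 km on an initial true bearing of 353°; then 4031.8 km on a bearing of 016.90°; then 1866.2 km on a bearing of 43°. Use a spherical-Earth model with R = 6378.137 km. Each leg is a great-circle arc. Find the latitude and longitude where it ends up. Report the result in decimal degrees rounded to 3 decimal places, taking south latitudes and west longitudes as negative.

Apply the spherical direct solution leg by leg, carrying full precision between legs.
Leg 1: from (-57.570°, 9.338°), δ = 2390.8/6378.137 = 0.374843 rad, θ = 353° → φ = -36.197°, λ = 6.168°.
Leg 2: from (-36.197°, 6.168°), δ = 4031.8/6378.137 = 0.632128 rad, θ = 16.9° → φ = -1.159°, λ = 16.061°.
Leg 3: from (-1.159°, 16.061°), δ = 1866.2/6378.137 = 0.292593 rad, θ = 43° → φ = 11.043°, λ = 27.623°.

latitude 11.043°, longitude 27.623°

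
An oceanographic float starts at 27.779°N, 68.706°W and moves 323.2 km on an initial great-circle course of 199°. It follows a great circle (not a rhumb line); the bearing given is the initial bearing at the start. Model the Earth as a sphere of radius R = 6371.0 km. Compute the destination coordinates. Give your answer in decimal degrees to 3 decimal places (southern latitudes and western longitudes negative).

latitude 25.027°, longitude -69.750°

δ = 323.2/6371 = 0.050730 rad (2.9066°).
Start latitude φ₁ = 0.484835 rad; initial bearing θ = 3.473205 rad.
sin φ₂ = sin φ₁ cos δ + cos φ₁ sin δ cos θ = (0.466062)(0.998714) + (0.884752)(0.050708)(-0.945519) = 0.423043
φ₂ = asin(0.423043) = 0.436801 rad = 25.027°.
For the longitude increment, Δλ = atan2( sin θ sin δ cos φ₁, cos δ − sin φ₁ sin φ₂ ) = atan2(-0.014606, 0.801549) = -1.044°.
λ₂ = -68.706° + -1.044° = -69.750°.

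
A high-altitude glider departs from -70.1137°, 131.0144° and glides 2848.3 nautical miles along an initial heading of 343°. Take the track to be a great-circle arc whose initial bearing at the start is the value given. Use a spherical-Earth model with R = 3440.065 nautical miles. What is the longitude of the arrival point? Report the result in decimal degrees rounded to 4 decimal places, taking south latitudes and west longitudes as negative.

δ = 2848.3/3440.065 = 0.827979 rad (47.4397°).
Converting: φ₁ = -1.223715 rad, θ = 5.986479 rad.
Destination latitude: φ₂ = arcsin( sin φ₁ cos δ + cos φ₁ sin δ cos θ ) = arcsin(-0.396435) = -23.3555°.
Then Δλ = atan2(-0.073253, 0.303570) = -0.236777 rad, from sin θ sin δ cos φ₁ over cos δ − sin φ₁ sin φ₂.
λ₂ = λ₁ + Δλ = 117.4481°.

longitude 117.4481°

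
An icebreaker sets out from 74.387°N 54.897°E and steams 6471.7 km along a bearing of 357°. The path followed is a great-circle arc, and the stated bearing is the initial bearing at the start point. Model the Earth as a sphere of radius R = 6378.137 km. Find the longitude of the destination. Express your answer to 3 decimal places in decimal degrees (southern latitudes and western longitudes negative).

δ = 6471.7/6378.137 = 1.014669 rad (58.1363°).
With φ₁ = 74.387° = 1.298298 rad and θ = 357° = 6.230825 rad:
Destination latitude: φ₂ = arcsin( sin φ₁ cos δ + cos φ₁ sin δ cos θ ) = arcsin(0.736690) = 47.450°.
For the longitude increment, Δλ = atan2( sin θ sin δ cos φ₁, cos δ − sin φ₁ sin φ₂ ) = atan2(-0.011963, -0.181606) = -176.231°.
Hence λ₂ = 54.897° + -176.231° = -121.334°.

longitude -121.334°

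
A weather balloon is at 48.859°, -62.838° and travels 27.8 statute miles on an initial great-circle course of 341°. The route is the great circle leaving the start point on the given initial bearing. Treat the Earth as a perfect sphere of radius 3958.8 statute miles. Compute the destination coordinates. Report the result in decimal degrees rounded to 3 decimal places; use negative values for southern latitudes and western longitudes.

δ = 27.8/3958.8 = 0.007022 rad (0.4023°).
Start latitude φ₁ = 0.852750 rad; initial bearing θ = 5.951573 rad.
Applying the spherical law of cosines for sides, sin φ₂ = sin φ₁ cos δ + cos φ₁ sin δ cos θ = 0.757443, so φ₂ = 49.239°.
Δλ = atan2( sin θ sin δ cos φ₁ , cos δ − sin φ₁ sin φ₂ ) = atan2(-0.001504, 0.429551) = -0.003502 rad = -0.201°.
Hence λ₂ = -62.838° + -0.201° = -63.039°.

latitude 49.239°, longitude -63.039°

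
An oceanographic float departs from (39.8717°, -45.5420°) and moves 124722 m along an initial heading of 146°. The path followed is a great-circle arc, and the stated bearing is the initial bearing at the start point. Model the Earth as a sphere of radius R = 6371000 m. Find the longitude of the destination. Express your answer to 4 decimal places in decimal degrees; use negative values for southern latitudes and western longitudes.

Angular distance δ = d/R = 124722 / 6371000 = 0.019577 rad.
With φ₁ = 39.8717° = 0.695892 rad and θ = 146° = 2.548181 rad:
sin φ₂ = sin φ₁ cos δ + cos φ₁ sin δ cos θ = (0.641071)(0.999808) + (0.767482)(0.019575)(-0.829038) = 0.628493
φ₂ = asin(0.628493) = 0.679614 rad = 38.9390°.
For the longitude increment, Δλ = atan2( sin θ sin δ cos φ₁, cos δ − sin φ₁ sin φ₂ ) = atan2(0.008401, 0.596900) = 0.8064°.
λ₂ = λ₁ + Δλ = -44.7356°.

longitude -44.7356°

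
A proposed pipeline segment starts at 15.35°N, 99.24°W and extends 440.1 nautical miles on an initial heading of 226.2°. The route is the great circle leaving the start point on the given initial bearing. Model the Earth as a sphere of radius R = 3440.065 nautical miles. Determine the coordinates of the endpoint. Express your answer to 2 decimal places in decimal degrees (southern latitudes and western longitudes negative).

latitude 10.22°, longitude -104.61°

Angular distance δ = d/R = 440.1 / 3440.065 = 0.127934 rad.
Converting: φ₁ = 0.267908 rad, θ = 3.947935 rad.
sin φ₂ = sin φ₁ cos δ + cos φ₁ sin δ cos θ = (0.264715)(0.991828) + (0.964327)(0.127585)(-0.692143) = 0.177394
φ₂ = asin(0.177394) = 0.178338 rad = 10.22°.
For the longitude increment, Δλ = atan2( sin θ sin δ cos φ₁, cos δ − sin φ₁ sin φ₂ ) = atan2(-0.088801, 0.944869) = -5.37°.
λ₂ = λ₁ + Δλ = -104.61°.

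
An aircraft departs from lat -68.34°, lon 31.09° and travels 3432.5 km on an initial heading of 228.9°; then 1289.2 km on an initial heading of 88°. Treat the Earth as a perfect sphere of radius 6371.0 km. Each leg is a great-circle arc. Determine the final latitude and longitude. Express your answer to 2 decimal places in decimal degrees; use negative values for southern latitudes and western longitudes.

Apply the spherical direct solution leg by leg, carrying full precision between legs.
Leg 1: from (-68.34°, 31.09°), δ = 3432.5/6371 = 0.538769 rad, θ = 228.9° → φ = -67.25°, λ = -58.41°.
Leg 2: from (-67.25°, -58.41°), δ = 1289.2/6371 = 0.202354 rad, θ = 88° → φ = -64.25°, λ = -30.88°.

latitude -64.25°, longitude -30.88°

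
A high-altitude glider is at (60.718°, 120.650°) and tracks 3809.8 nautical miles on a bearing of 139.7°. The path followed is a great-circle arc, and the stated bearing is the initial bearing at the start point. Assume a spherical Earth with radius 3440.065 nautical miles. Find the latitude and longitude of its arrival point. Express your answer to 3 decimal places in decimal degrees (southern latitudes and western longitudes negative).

The arc subtends δ = 3809.8/3440.065 = 1.107479 rad at the centre.
Converting: φ₁ = 1.059729 rad, θ = 2.438225 rad.
Destination latitude: φ₂ = arcsin( sin φ₁ cos δ + cos φ₁ sin δ cos θ ) = arcsin(0.056111) = 3.217°.
Δλ = atan2( sin θ sin δ cos φ₁ , cos δ − sin φ₁ sin φ₂ ) = atan2(0.282999, 0.397977) = 0.618133 rad = 35.416°.
λ₂ = 120.650° + 35.416° = 156.066°.

latitude 3.217°, longitude 156.066°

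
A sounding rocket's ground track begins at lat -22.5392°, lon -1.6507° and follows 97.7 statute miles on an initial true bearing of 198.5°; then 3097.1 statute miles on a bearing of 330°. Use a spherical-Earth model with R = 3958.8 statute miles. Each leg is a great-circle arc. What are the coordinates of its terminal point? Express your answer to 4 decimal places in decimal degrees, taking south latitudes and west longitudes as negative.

latitude 15.7305°, longitude -23.6217°

Apply the spherical direct solution leg by leg, carrying full precision between legs.
Leg 1: from (-22.5392°, -1.6507°), δ = 97.7/3958.8 = 0.024679 rad, θ = 198.5° → φ = -23.8794°, λ = -2.1413°.
Leg 2: from (-23.8794°, -2.1413°), δ = 3097.1/3958.8 = 0.782333 rad, θ = 330° → φ = 15.7305°, λ = -23.6217°.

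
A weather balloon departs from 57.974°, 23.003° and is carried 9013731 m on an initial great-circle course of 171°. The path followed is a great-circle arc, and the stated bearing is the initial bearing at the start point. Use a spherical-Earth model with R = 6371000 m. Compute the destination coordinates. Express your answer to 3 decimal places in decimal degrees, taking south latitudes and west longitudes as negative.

latitude -22.687°, longitude 32.645°

δ = 9013731/6371000 = 1.414806 rad (81.0624°).
With φ₁ = 57.974° = 1.011837 rad and θ = 171° = 2.984513 rad:
Applying the spherical law of cosines for sides, sin φ₂ = sin φ₁ cos δ + cos φ₁ sin δ cos θ = -0.385702, so φ₂ = -22.687°.
Then Δλ = atan2(0.081951, 0.482359) = 0.168288 rad, from sin θ sin δ cos φ₁ over cos δ − sin φ₁ sin φ₂.
λ₂ = λ₁ + Δλ = 32.645°.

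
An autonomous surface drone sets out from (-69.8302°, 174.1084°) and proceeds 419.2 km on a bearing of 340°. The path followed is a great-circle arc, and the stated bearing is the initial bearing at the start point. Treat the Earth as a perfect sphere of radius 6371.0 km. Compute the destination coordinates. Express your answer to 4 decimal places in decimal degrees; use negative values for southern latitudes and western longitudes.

Angular distance δ = d/R = 419.2 / 6371 = 0.065798 rad.
With φ₁ = -69.8302° = -1.218767 rad and θ = 340° = 5.934119 rad:
Applying the spherical law of cosines for sides, sin φ₂ = sin φ₁ cos δ + cos φ₁ sin δ cos θ = -0.915340, so φ₂ = -66.2540°.
For the longitude increment, Δλ = atan2( sin θ sin δ cos φ₁, cos δ − sin φ₁ sin φ₂ ) = atan2(-0.007754, 0.138630) = -3.2014°.
λ₂ = 174.1084° + -3.2014° = 170.9070°.

latitude -66.2540°, longitude 170.9070°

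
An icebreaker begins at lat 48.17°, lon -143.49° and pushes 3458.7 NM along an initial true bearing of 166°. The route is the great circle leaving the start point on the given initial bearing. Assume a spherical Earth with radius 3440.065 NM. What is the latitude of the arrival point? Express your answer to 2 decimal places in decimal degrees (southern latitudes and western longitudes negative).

latitude -8.47°

The arc subtends δ = 3458.7/3440.065 = 1.005417 rad at the centre.
With φ₁ = 48.17° = 0.840725 rad and θ = 166° = 2.897247 rad:
sin φ₂ = sin φ₁ cos δ + cos φ₁ sin δ cos θ = (0.745127)(0.535736) + (0.666923)(0.844385)(-0.970296) = -0.147221
φ₂ = asin(-0.147221) = -0.147758 rad = -8.47°.
Then Δλ = atan2(0.136236, 0.645434) = 0.208023 rad, from sin θ sin δ cos φ₁ over cos δ − sin φ₁ sin φ₂.
λ₂ = -143.49° + 11.92° = -131.57°.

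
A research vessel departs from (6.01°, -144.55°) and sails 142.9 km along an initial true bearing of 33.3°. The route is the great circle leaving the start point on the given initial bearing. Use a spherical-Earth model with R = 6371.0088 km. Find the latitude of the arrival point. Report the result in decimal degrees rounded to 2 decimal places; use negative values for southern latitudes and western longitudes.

latitude 7.08°

Angular distance δ = d/R = 142.9 / 6371.0088 = 0.022430 rad.
With φ₁ = 6.01° = 0.104894 rad and θ = 33.3° = 0.581195 rad:
sin φ₂ = sin φ₁ cos δ + cos φ₁ sin δ cos θ = (0.104702)(0.999748) + (0.994504)(0.022428)(0.835807) = 0.123318
φ₂ = asin(0.123318) = 0.123633 rad = 7.08°.
For the longitude increment, Δλ = atan2( sin θ sin δ cos φ₁, cos δ − sin φ₁ sin φ₂ ) = atan2(0.012246, 0.986837) = 0.71°.
Hence λ₂ = -144.55° + 0.71° = -143.84°.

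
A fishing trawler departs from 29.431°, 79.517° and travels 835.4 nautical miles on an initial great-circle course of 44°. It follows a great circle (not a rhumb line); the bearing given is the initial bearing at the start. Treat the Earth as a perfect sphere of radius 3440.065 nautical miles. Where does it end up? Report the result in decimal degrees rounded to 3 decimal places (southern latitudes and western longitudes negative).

latitude 38.874°, longitude 91.907°

Angular distance δ = d/R = 835.4 / 3440.065 = 0.242844 rad.
Converting: φ₁ = 0.513668 rad, θ = 0.767945 rad.
Applying the spherical law of cosines for sides, sin φ₂ = sin φ₁ cos δ + cos φ₁ sin δ cos θ = 0.627610, so φ₂ = 38.874°.
Δλ = atan2( sin θ sin δ cos φ₁ , cos δ − sin φ₁ sin φ₂ ) = atan2(0.145484, 0.662266) = 0.216241 rad = 12.390°.
Hence λ₂ = 79.517° + 12.390° = 91.907°.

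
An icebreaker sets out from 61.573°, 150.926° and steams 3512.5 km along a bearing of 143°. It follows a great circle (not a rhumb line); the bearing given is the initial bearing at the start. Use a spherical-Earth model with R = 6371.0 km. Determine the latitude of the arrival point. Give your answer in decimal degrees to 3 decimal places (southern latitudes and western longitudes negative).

latitude 33.365°

The arc subtends δ = 3512.5/6371 = 0.551326 rad at the centre.
Converting: φ₁ = 1.074652 rad, θ = 2.495821 rad.
Destination latitude: φ₂ = arcsin( sin φ₁ cos δ + cos φ₁ sin δ cos θ ) = arcsin(0.549975) = 33.365°.
For the longitude increment, Δλ = atan2( sin θ sin δ cos φ₁, cos δ − sin φ₁ sin φ₂ ) = atan2(0.150067, 0.368169) = 22.176°.
Hence λ₂ = 150.926° + 22.176° = 173.102°.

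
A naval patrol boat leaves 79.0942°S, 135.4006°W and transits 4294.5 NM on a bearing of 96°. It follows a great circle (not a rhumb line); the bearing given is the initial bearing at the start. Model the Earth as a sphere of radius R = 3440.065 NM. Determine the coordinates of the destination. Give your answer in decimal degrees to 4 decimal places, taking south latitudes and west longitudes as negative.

latitude -19.2625°, longitude -43.1299°

The arc subtends δ = 4294.5/3440.065 = 1.248378 rad at the centre.
Start latitude φ₁ = -1.380454 rad; initial bearing θ = 1.675516 rad.
Destination latitude: φ₂ = arcsin( sin φ₁ cos δ + cos φ₁ sin δ cos θ ) = arcsin(-0.329896) = -19.2625°.
For the longitude increment, Δλ = atan2( sin θ sin δ cos φ₁, cos δ − sin φ₁ sin φ₂ ) = atan2(0.178463, -0.007076) = 92.2707°.
Hence λ₂ = -135.4006° + 92.2707° = -43.1299°.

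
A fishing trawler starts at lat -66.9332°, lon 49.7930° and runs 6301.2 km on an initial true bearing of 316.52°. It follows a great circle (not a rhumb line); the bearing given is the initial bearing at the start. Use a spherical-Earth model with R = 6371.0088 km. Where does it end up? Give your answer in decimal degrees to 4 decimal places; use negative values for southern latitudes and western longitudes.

The arc subtends δ = 6301.2/6371.0088 = 0.989043 rad at the centre.
Start latitude φ₁ = -1.168205 rad; initial bearing θ = 5.524316 rad.
Applying the spherical law of cosines for sides, sin φ₂ = sin φ₁ cos δ + cos φ₁ sin δ cos θ = -0.268026, so φ₂ = -15.5468°.
Δλ = atan2( sin θ sin δ cos φ₁ , cos δ − sin φ₁ sin φ₂ ) = atan2(-0.225252, 0.302893) = -0.639436 rad = -36.6370°.
λ₂ = λ₁ + Δλ = 13.1560°.

latitude -15.5468°, longitude 13.1560°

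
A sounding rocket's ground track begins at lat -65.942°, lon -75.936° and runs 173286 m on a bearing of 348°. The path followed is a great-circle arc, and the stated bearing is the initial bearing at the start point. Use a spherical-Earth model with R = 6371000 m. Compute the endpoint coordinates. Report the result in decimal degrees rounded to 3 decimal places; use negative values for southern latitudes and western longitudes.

δ = 173286/6371000 = 0.027199 rad (1.5584°).
Converting: φ₁ = -1.150905 rad, θ = 6.073746 rad.
Applying the spherical law of cosines for sides, sin φ₂ = sin φ₁ cos δ + cos φ₁ sin δ cos θ = -0.901951, so φ₂ = -64.416°.
For the longitude increment, Δλ = atan2( sin θ sin δ cos φ₁, cos δ − sin φ₁ sin φ₂ ) = atan2(-0.002305, 0.176029) = -0.750°.
Hence λ₂ = -75.936° + -0.750° = -76.686°.

latitude -64.416°, longitude -76.686°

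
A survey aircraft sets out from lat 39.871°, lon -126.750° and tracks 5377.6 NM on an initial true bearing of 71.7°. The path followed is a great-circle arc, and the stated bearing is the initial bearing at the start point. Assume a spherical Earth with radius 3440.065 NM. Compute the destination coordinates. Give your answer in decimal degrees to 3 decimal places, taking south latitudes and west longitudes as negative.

Angular distance δ = d/R = 5377.6 / 3440.065 = 1.563226 rad.
With φ₁ = 39.871° = 0.695880 rad and θ = 71.7° = 1.251401 rad:
Applying the spherical law of cosines for sides, sin φ₂ = sin φ₁ cos δ + cos φ₁ sin δ cos θ = 0.245832, so φ₂ = 14.231°.
For the longitude increment, Δλ = atan2( sin θ sin δ cos φ₁, cos δ − sin φ₁ sin φ₂ ) = atan2(0.728653, -0.150023) = 101.634°.
Hence λ₂ = -126.750° + 101.634° = -25.116°.

latitude 14.231°, longitude -25.116°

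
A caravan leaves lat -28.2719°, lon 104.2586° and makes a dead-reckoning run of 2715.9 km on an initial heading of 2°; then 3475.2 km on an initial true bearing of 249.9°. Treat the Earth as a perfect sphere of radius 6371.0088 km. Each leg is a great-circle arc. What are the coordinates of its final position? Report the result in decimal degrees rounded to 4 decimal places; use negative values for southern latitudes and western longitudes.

Apply the spherical direct solution leg by leg, carrying full precision between legs.
Leg 1: from (-28.2719°, 104.2586°), δ = 2715.9/6371.0088 = 0.426290 rad, θ = 2° → φ = -3.8600°, λ = 105.0873°.
Leg 2: from (-3.8600°, 105.0873°), δ = 3475.2/6371.0088 = 0.545471 rad, θ = 249.9° → φ = -13.6177°, λ = 75.0003°.

latitude -13.6177°, longitude 75.0003°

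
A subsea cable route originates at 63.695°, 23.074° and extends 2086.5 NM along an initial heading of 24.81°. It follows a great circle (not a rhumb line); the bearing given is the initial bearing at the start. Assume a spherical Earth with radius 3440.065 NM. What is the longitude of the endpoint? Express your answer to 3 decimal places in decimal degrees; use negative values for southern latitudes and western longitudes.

Angular distance δ = d/R = 2086.5 / 3440.065 = 0.606529 rad.
Converting: φ₁ = 1.111687 rad, θ = 0.433016 rad.
Applying the spherical law of cosines for sides, sin φ₂ = sin φ₁ cos δ + cos φ₁ sin δ cos θ = 0.965839, so φ₂ = 74.981°.
Δλ = atan2( sin θ sin δ cos φ₁ , cos δ − sin φ₁ sin φ₂ ) = atan2(0.105995, -0.044193) = 1.965814 rad = 112.633°.
λ₂ = 23.074° + 112.633° = 135.707°.

longitude 135.707°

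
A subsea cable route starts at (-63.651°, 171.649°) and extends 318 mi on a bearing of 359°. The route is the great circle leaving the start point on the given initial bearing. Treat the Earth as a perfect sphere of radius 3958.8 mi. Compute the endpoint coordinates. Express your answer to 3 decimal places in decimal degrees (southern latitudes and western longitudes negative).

latitude -59.049°, longitude 171.493°

Angular distance δ = d/R = 318 / 3958.8 = 0.080327 rad.
Start latitude φ₁ = -1.110920 rad; initial bearing θ = 6.265732 rad.
Applying the spherical law of cosines for sides, sin φ₂ = sin φ₁ cos δ + cos φ₁ sin δ cos θ = -0.857609, so φ₂ = -59.049°.
Then Δλ = atan2(-0.000622, 0.228266) = -0.002723 rad, from sin θ sin δ cos φ₁ over cos δ − sin φ₁ sin φ₂.
Hence λ₂ = 171.649° + -0.156° = 171.493°.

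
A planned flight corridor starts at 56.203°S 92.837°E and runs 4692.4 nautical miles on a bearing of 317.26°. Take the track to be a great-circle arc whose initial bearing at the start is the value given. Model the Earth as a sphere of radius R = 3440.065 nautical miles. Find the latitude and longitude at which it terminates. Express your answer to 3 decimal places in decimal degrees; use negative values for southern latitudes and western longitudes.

latitude 13.252°, longitude 49.806°

δ = 4692.4/3440.065 = 1.364044 rad (78.1540°).
Converting: φ₁ = -0.980927 rad, θ = 5.537232 rad.
Applying the spherical law of cosines for sides, sin φ₂ = sin φ₁ cos δ + cos φ₁ sin δ cos θ = 0.229241, so φ₂ = 13.252°.
Δλ = atan2( sin θ sin δ cos φ₁ , cos δ − sin φ₁ sin φ₂ ) = atan2(-0.369473, 0.395785) = -0.751029 rad = -43.031°.
Hence λ₂ = 92.837° + -43.031° = 49.806°.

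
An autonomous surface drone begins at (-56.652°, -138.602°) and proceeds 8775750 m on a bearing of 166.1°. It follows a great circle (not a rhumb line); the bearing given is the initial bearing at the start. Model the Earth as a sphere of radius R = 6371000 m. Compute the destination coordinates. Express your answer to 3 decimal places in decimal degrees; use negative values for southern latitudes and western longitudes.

latitude -43.172°, longitude 22.538°

Central angle δ = d/R = 1.377453 rad.
Converting: φ₁ = -0.988764 rad, θ = 2.898992 rad.
Applying the spherical law of cosines for sides, sin φ₂ = sin φ₁ cos δ + cos φ₁ sin δ cos θ = -0.684187, so φ₂ = -43.172°.
Then Δλ = atan2(0.129598, -0.379392) = 2.812426 rad, from sin θ sin δ cos φ₁ over cos δ − sin φ₁ sin φ₂.
Hence λ₂ = -138.602° + 161.140° = 22.538°.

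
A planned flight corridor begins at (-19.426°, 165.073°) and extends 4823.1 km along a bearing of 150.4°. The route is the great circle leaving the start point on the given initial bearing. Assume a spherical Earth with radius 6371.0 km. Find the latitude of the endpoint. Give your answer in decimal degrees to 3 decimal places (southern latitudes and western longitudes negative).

latitude -53.601°

δ = 4823.1/6371 = 0.757040 rad (43.3752°).
Converting: φ₁ = -0.339048 rad, θ = 2.624975 rad.
Destination latitude: φ₂ = arcsin( sin φ₁ cos δ + cos φ₁ sin δ cos θ ) = arcsin(-0.804901) = -53.601°.
Then Δλ = atan2(0.319914, 0.459171) = 0.608522 rad, from sin θ sin δ cos φ₁ over cos δ − sin φ₁ sin φ₂.
λ₂ = 165.073° + 34.866° = 199.939°, normalized to (−180°, 180°] → -160.061°.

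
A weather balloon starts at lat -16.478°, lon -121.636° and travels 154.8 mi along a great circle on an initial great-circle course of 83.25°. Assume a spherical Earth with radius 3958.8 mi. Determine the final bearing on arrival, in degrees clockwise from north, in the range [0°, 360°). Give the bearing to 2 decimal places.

Central angle δ = d/R = 0.039103 rad.
With φ₁ = -16.478° = -0.287595 rad and θ = 83.25° = 1.452987 rad:
sin φ₂ = sin φ₁ cos δ + cos φ₁ sin δ cos θ = (-0.283647)(0.999236) + (0.958929)(0.039093)(0.117537) = -0.279024
φ₂ = asin(-0.279024) = -0.282778 rad = -16.202°.
Then Δλ = atan2(0.037227, 0.920091) = 0.040438 rad, from sin θ sin δ cos φ₁ over cos δ − sin φ₁ sin φ₂.
λ₂ = λ₁ + Δλ = -119.319°.
The forward bearing on arrival equals the back-azimuth from the destination plus 180°.
Back-azimuth from P₂ (-16.20°, -119.32°) to P₁ (-16.48°, -121.64°), with Δλ' = λ₁ − λ₂ = -2.32°: atan2( sin Δλ' cos φ₁ , cos φ₂ sin φ₁ − sin φ₂ cos φ₁ cos Δλ' ) = 262.60°.
Final bearing = (262.60° + 180°) mod 360° = 82.60°.

final bearing 82.60°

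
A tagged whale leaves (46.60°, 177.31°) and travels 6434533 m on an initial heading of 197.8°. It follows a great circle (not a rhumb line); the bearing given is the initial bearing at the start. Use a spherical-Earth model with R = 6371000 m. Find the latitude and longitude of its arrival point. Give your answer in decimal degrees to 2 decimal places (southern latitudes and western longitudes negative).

The arc subtends δ = 6434533/6371000 = 1.009972 rad at the centre.
With φ₁ = 46.60° = 0.813323 rad and θ = 197.8° = 3.452261 rad:
Destination latitude: φ₂ = arcsin( sin φ₁ cos δ + cos φ₁ sin δ cos θ ) = arcsin(-0.167531) = -9.64°.
Δλ = atan2( sin θ sin δ cos φ₁ , cos δ − sin φ₁ sin φ₂ ) = atan2(-0.177865, 0.653608) = -0.265694 rad = -15.22°.
λ₂ = λ₁ + Δλ = 162.09°.

latitude -9.64°, longitude 162.09°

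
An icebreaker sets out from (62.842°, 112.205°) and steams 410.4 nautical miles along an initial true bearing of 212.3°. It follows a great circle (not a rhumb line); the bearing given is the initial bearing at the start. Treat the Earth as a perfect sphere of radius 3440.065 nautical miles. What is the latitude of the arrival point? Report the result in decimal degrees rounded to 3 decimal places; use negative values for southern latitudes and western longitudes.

δ = 410.4/3440.065 = 0.119300 rad (6.8354°).
With φ₁ = 62.842° = 1.096800 rad and θ = 212.3° = 3.705334 rad:
Applying the spherical law of cosines for sides, sin φ₂ = sin φ₁ cos δ + cos φ₁ sin δ cos θ = 0.837508, so φ₂ = 56.878°.
Then Δλ = atan2(-0.029029, 0.247718) = -0.116652 rad, from sin θ sin δ cos φ₁ over cos δ − sin φ₁ sin φ₂.
Hence λ₂ = 112.205° + -6.684° = 105.521°.

latitude 56.878°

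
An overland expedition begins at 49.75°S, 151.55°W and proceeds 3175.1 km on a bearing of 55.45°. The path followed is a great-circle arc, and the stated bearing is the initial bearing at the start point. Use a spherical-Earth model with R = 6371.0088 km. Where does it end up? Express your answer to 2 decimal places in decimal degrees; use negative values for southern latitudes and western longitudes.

latitude -29.69°, longitude -124.60°

Angular distance δ = d/R = 3175.1 / 6371.0088 = 0.498367 rad.
With φ₁ = -49.75° = -0.868301 rad and θ = 55.45° = 0.967785 rad:
sin φ₂ = sin φ₁ cos δ + cos φ₁ sin δ cos θ = (-0.763232)(0.878364) + (0.646124)(0.477992)(0.567125) = -0.495244
φ₂ = asin(-0.495244) = -0.518116 rad = -29.69°.
Then Δλ = atan2(0.254372, 0.500378) = 0.470313 rad, from sin θ sin δ cos φ₁ over cos δ − sin φ₁ sin φ₂.
Hence λ₂ = -151.55° + 26.95° = -124.60°.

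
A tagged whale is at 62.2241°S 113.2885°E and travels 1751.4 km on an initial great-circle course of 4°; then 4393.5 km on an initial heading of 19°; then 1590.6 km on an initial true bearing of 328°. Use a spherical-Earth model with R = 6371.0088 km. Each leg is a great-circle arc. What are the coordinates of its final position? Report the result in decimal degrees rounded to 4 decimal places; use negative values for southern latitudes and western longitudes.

Apply the spherical direct solution leg by leg, carrying full precision between legs.
Leg 1: from (-62.2241°, 113.2885°), δ = 1751.4/6371.0088 = 0.274902 rad, θ = 4° → φ = -46.4990°, λ = 114.8648°.
Leg 2: from (-46.4990°, 114.8648°), δ = 4393.5/6371.0088 = 0.689608 rad, θ = 19° → φ = -8.3669°, λ = 126.9500°.
Leg 3: from (-8.3669°, 126.9500°), δ = 1590.6/6371.0088 = 0.249662 rad, θ = 328° → φ = 3.8016°, λ = 119.4099°.

latitude 3.8016°, longitude 119.4099°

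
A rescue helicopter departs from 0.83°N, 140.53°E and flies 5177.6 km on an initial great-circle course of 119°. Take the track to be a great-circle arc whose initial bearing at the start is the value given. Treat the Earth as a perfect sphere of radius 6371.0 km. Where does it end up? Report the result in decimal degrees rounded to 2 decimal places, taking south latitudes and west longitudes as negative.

The arc subtends δ = 5177.6/6371 = 0.812682 rad at the centre.
Converting: φ₁ = 0.014486 rad, θ = 2.076942 rad.
Destination latitude: φ₂ = arcsin( sin φ₁ cos δ + cos φ₁ sin δ cos θ ) = arcsin(-0.342040) = -20.00°.
Δλ = atan2( sin θ sin δ cos φ₁ , cos δ − sin φ₁ sin φ₂ ) = atan2(0.635025, 0.692508) = 0.742124 rad = 42.52°.
λ₂ = 140.53° + 42.52° = 183.05°, normalized to (−180°, 180°] → -176.95°.

latitude -20.00°, longitude -176.95°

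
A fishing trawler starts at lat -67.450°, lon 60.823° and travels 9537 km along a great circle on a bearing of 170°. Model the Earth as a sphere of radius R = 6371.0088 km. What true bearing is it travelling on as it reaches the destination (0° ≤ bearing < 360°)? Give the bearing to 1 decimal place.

δ = 9537/6371.0088 = 1.496937 rad (85.7682°).
With φ₁ = -67.450° = -1.177225 rad and θ = 170° = 2.967060 rad:
sin φ₂ = sin φ₁ cos δ + cos φ₁ sin δ cos θ = (-0.923545)(0.073792) + (0.383490)(0.997274)(-0.984808) = -0.444784
φ₂ = asin(-0.444784) = -0.460933 rad = -26.410°.
For the longitude increment, Δλ = atan2( sin θ sin δ cos φ₁, cos δ − sin φ₁ sin φ₂ ) = atan2(0.066411, -0.336986) = 168.851°.
λ₂ = 60.823° + 168.851° = 229.674°, normalized to (−180°, 180°] → -130.326°.
The forward bearing on arrival equals the back-azimuth from the destination plus 180°.
Back-azimuth from P₂ (-26.4°, -130.3°) to P₁ (-67.5°, 60.8°), with Δλ' = λ₁ − λ₂ = 191.1°: atan2( sin Δλ' cos φ₁ , cos φ₂ sin φ₁ − sin φ₂ cos φ₁ cos Δλ' ) = 184.3°.
Final bearing = (184.3° + 180°) mod 360° = 4.3°.

final bearing 4.3°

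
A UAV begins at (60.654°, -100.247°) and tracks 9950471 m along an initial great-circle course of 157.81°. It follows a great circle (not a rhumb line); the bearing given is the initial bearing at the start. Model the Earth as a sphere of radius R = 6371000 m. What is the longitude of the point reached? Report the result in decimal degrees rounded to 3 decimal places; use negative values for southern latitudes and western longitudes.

longitude -75.290°

The arc subtends δ = 9950471/6371000 = 1.561838 rad at the centre.
With φ₁ = 60.654° = 1.058612 rad and θ = 157.81° = 2.754304 rad:
sin φ₂ = sin φ₁ cos δ + cos φ₁ sin δ cos θ = (0.871676)(0.008958) + (0.490082)(0.999960)(-0.925937) = -0.445959
φ₂ = asin(-0.445959) = -0.462245 rad = -26.485°.
Δλ = atan2( sin θ sin δ cos φ₁ , cos δ − sin φ₁ sin φ₂ ) = atan2(0.185087, 0.397689) = 0.435590 rad = 24.957°.
λ₂ = λ₁ + Δλ = -75.290°.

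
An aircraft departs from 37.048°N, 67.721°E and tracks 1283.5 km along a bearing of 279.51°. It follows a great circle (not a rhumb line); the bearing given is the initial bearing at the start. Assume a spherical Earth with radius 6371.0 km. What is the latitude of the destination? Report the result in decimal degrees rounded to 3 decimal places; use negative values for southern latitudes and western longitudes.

Angular distance δ = d/R = 1283.5 / 6371 = 0.201460 rad.
Start latitude φ₁ = 0.646610 rad; initial bearing θ = 4.878370 rad.
sin φ₂ = sin φ₁ cos δ + cos φ₁ sin δ cos θ = (0.602484)(0.979776) + (0.798131)(0.200100)(0.165220) = 0.616686
φ₂ = asin(0.616686) = 0.664525 rad = 38.074°.
For the longitude increment, Δλ = atan2( sin θ sin δ cos φ₁, cos δ − sin φ₁ sin φ₂ ) = atan2(-0.157511, 0.608232) = -14.519°.
λ₂ = 67.721° + -14.519° = 53.202°.

latitude 38.074°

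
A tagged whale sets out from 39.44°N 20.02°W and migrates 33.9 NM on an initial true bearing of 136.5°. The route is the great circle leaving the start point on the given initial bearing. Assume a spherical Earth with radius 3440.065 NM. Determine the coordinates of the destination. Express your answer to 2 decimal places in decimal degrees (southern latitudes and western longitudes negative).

δ = 33.9/3440.065 = 0.009854 rad (0.5646°).
With φ₁ = 39.44° = 0.688358 rad and θ = 136.5° = 2.382374 rad:
sin φ₂ = sin φ₁ cos δ + cos φ₁ sin δ cos θ = (0.635270)(0.999951) + (0.772290)(0.009854)(-0.725374) = 0.629719
φ₂ = asin(0.629719) = 0.681191 rad = 39.03°.
Δλ = atan2( sin θ sin δ cos φ₁ , cos δ − sin φ₁ sin φ₂ ) = atan2(0.005239, 0.599910) = 0.008732 rad = 0.50°.
Hence λ₂ = -20.02° + 0.50° = -19.52°.

latitude 39.03°, longitude -19.52°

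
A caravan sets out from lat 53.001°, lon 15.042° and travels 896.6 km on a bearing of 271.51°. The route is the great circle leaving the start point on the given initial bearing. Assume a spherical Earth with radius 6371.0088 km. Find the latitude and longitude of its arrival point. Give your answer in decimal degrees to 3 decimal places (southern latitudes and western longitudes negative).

latitude 52.464°, longitude 1.736°

Central angle δ = d/R = 0.140731 rad.
With φ₁ = 53.001° = 0.925042 rad and θ = 271.51° = 4.738743 rad:
sin φ₂ = sin φ₁ cos δ + cos φ₁ sin δ cos θ = (0.798646)(0.990114) + (0.601801)(0.140267)(0.026351) = 0.792975
φ₂ = asin(0.792975) = 0.915676 rad = 52.464°.
Then Δλ = atan2(-0.084384, 0.356808) = -0.232229 rad, from sin θ sin δ cos φ₁ over cos δ − sin φ₁ sin φ₂.
λ₂ = 15.042° + -13.306° = 1.736°.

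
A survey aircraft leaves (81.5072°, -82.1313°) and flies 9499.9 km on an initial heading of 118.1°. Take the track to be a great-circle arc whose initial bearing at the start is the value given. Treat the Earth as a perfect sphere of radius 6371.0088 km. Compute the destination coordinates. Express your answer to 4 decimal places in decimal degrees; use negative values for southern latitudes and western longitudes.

latitude 0.5377°, longitude -20.5652°

δ = 9499.9/6371.0088 = 1.491114 rad (85.4345°).
Converting: φ₁ = 1.422569 rad, θ = 2.061234 rad.
Destination latitude: φ₂ = arcsin( sin φ₁ cos δ + cos φ₁ sin δ cos θ ) = arcsin(0.009385) = 0.5377°.
Then Δλ = atan2(0.129864, 0.070316) = 1.074530 rad, from sin θ sin δ cos φ₁ over cos δ − sin φ₁ sin φ₂.
Hence λ₂ = -82.1313° + 61.5661° = -20.5652°.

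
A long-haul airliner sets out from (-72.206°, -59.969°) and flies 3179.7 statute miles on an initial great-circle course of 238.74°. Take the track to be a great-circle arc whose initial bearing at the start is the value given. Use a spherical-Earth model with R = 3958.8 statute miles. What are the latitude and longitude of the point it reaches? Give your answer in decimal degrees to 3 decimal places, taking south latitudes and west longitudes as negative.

Central angle δ = d/R = 0.803198 rad.
Converting: φ₁ = -1.260232 rad, θ = 4.166799 rad.
Applying the spherical law of cosines for sides, sin φ₂ = sin φ₁ cos δ + cos φ₁ sin δ cos θ = -0.775301, so φ₂ = -50.832°.
Then Δλ = atan2(-0.187976, -0.043802) = -1.799733 rad, from sin θ sin δ cos φ₁ over cos δ − sin φ₁ sin φ₂.
λ₂ = -59.969° + -103.117° = -163.086°.

latitude -50.832°, longitude -163.086°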